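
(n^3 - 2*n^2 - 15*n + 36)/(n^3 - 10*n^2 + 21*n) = (n^2 + n - 12)/(n*(n - 7))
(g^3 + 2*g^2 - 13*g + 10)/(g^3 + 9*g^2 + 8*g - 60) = (g - 1)/(g + 6)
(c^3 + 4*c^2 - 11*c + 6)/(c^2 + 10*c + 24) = (c^2 - 2*c + 1)/(c + 4)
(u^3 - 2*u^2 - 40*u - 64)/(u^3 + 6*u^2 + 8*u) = (u - 8)/u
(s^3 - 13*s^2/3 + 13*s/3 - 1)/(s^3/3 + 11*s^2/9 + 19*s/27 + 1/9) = 9*(3*s^3 - 13*s^2 + 13*s - 3)/(9*s^3 + 33*s^2 + 19*s + 3)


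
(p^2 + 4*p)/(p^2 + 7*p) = (p + 4)/(p + 7)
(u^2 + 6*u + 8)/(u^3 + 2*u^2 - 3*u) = (u^2 + 6*u + 8)/(u*(u^2 + 2*u - 3))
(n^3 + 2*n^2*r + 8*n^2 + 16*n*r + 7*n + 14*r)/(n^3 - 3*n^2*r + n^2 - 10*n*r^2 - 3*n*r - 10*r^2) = (-n - 7)/(-n + 5*r)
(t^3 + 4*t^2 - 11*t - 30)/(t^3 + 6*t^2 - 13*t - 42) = (t + 5)/(t + 7)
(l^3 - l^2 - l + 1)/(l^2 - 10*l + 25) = (l^3 - l^2 - l + 1)/(l^2 - 10*l + 25)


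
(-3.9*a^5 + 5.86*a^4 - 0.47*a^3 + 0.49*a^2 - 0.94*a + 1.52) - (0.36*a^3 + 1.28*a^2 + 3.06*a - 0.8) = -3.9*a^5 + 5.86*a^4 - 0.83*a^3 - 0.79*a^2 - 4.0*a + 2.32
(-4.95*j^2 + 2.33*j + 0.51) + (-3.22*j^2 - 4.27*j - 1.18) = -8.17*j^2 - 1.94*j - 0.67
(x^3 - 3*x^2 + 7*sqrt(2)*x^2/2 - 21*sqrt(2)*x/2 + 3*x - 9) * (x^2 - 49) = x^5 - 3*x^4 + 7*sqrt(2)*x^4/2 - 46*x^3 - 21*sqrt(2)*x^3/2 - 343*sqrt(2)*x^2/2 + 138*x^2 - 147*x + 1029*sqrt(2)*x/2 + 441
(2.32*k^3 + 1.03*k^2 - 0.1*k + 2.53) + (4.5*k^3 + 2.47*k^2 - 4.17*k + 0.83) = 6.82*k^3 + 3.5*k^2 - 4.27*k + 3.36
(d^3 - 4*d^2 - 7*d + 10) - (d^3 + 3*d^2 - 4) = -7*d^2 - 7*d + 14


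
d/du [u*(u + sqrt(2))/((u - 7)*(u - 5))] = (-12*u^2 - sqrt(2)*u^2 + 70*u + 35*sqrt(2))/(u^4 - 24*u^3 + 214*u^2 - 840*u + 1225)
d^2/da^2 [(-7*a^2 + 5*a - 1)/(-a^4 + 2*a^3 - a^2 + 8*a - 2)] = 2*(21*a^8 - 72*a^7 + 111*a^6 + 231*a^5 - 561*a^4 + 395*a^3 - 123*a^2 + 18*a + 10)/(a^12 - 6*a^11 + 15*a^10 - 44*a^9 + 117*a^8 - 174*a^7 + 325*a^6 - 528*a^5 + 402*a^4 - 632*a^3 + 396*a^2 - 96*a + 8)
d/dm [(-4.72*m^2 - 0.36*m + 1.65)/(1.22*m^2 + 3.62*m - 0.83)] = (-16.6472*m^2 + 3.8092*m - 5.6742)/(1.4884*m^4 + 8.8328*m^3 + 11.0792*m^2 - 6.0092*m + 0.6889)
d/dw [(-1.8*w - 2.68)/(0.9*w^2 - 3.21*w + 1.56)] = (1.62*w^2 + 4.824*w - 11.4108)/(0.81*w^4 - 5.778*w^3 + 13.1121*w^2 - 10.0152*w + 2.4336)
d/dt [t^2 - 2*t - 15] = 2*t - 2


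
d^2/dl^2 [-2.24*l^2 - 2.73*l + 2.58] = -4.48000000000000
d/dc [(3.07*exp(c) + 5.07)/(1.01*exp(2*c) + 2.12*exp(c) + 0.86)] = (-(2.02*exp(c) + 2.12)*(3.07*exp(c) + 5.07) + 3.1007*exp(2*c) + 6.5084*exp(c) + 2.6402)*exp(c)/(1.01*exp(2*c) + 2.12*exp(c) + 0.86)^2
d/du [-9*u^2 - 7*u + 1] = -18*u - 7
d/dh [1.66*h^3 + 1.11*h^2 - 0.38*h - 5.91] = 4.98*h^2 + 2.22*h - 0.38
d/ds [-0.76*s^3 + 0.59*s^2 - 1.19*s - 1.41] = -2.28*s^2 + 1.18*s - 1.19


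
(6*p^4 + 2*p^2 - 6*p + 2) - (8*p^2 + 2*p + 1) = 6*p^4 - 6*p^2 - 8*p + 1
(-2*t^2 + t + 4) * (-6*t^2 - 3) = 12*t^4 - 6*t^3 - 18*t^2 - 3*t - 12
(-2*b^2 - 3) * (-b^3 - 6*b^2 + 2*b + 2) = 2*b^5 + 12*b^4 - b^3 + 14*b^2 - 6*b - 6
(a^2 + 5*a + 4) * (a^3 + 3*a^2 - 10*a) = a^5 + 8*a^4 + 9*a^3 - 38*a^2 - 40*a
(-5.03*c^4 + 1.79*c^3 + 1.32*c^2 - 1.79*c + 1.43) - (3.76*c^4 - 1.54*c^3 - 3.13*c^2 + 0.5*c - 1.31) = -8.79*c^4 + 3.33*c^3 + 4.45*c^2 - 2.29*c + 2.74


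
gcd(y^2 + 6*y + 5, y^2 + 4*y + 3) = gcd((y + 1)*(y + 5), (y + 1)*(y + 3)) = y + 1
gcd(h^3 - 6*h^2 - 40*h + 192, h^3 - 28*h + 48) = h^2 + 2*h - 24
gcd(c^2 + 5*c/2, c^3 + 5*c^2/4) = c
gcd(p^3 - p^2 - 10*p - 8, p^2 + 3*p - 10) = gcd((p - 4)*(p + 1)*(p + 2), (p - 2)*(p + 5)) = 1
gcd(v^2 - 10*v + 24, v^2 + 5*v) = 1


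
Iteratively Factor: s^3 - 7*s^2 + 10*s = (s - 2)*(s^2 - 5*s) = (s - 5)*(s - 2)*(s)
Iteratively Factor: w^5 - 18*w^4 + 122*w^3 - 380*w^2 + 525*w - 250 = (w - 1)*(w^4 - 17*w^3 + 105*w^2 - 275*w + 250) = (w - 5)*(w - 1)*(w^3 - 12*w^2 + 45*w - 50) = (w - 5)^2*(w - 1)*(w^2 - 7*w + 10) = (w - 5)^2*(w - 2)*(w - 1)*(w - 5)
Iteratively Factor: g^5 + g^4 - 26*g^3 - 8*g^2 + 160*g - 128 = (g - 2)*(g^4 + 3*g^3 - 20*g^2 - 48*g + 64) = (g - 2)*(g + 4)*(g^3 - g^2 - 16*g + 16) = (g - 2)*(g + 4)^2*(g^2 - 5*g + 4) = (g - 2)*(g - 1)*(g + 4)^2*(g - 4)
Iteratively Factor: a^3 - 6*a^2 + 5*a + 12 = (a - 4)*(a^2 - 2*a - 3) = (a - 4)*(a + 1)*(a - 3)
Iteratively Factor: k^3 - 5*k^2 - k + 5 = (k + 1)*(k^2 - 6*k + 5) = (k - 5)*(k + 1)*(k - 1)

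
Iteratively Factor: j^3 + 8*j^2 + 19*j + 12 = (j + 1)*(j^2 + 7*j + 12) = (j + 1)*(j + 3)*(j + 4)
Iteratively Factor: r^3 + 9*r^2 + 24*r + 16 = (r + 4)*(r^2 + 5*r + 4) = (r + 4)^2*(r + 1)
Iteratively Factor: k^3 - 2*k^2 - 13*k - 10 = (k - 5)*(k^2 + 3*k + 2) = (k - 5)*(k + 1)*(k + 2)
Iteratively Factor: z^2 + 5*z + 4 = (z + 4)*(z + 1)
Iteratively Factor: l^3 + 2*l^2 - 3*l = (l + 3)*(l^2 - l) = l*(l + 3)*(l - 1)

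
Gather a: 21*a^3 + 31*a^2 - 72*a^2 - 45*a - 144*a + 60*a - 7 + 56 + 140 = 21*a^3 - 41*a^2 - 129*a + 189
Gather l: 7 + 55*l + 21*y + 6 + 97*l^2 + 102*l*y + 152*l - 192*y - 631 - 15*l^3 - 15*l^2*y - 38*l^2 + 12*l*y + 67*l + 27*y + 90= -15*l^3 + l^2*(59 - 15*y) + l*(114*y + 274) - 144*y - 528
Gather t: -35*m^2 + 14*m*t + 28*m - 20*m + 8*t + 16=-35*m^2 + 8*m + t*(14*m + 8) + 16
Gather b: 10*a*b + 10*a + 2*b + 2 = 10*a + b*(10*a + 2) + 2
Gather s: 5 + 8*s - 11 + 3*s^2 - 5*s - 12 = 3*s^2 + 3*s - 18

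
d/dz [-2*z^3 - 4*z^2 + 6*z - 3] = -6*z^2 - 8*z + 6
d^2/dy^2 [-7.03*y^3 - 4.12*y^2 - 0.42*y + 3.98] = -42.18*y - 8.24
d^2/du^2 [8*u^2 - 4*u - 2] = 16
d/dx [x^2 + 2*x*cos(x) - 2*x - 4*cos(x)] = -2*x*sin(x) + 2*x + 4*sin(x) + 2*cos(x) - 2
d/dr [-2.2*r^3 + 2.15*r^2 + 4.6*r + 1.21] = -6.6*r^2 + 4.3*r + 4.6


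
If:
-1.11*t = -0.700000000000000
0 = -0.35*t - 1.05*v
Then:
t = 0.63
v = -0.21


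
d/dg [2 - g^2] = -2*g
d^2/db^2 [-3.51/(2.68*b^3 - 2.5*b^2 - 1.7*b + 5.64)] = ((56.4408*b - 17.55)*(2.68*b^3 - 2.5*b^2 - 1.7*b + 5.64) - 3.51*(-16.08*b^2 + 10.0*b + 3.4)*(-8.04*b^2 + 5.0*b + 1.7))/(2.68*b^3 - 2.5*b^2 - 1.7*b + 5.64)^3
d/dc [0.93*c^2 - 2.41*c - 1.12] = 1.86*c - 2.41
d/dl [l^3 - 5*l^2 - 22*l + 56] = 3*l^2 - 10*l - 22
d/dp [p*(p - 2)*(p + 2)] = 3*p^2 - 4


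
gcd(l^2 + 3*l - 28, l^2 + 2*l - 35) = l + 7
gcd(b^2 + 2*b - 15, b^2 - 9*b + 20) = 1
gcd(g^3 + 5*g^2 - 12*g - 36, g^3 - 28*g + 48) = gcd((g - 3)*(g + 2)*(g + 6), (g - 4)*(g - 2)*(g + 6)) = g + 6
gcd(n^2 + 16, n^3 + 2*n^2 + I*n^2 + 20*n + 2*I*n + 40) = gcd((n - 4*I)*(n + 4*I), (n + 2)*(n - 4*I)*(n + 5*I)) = n - 4*I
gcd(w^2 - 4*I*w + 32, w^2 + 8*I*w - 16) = w + 4*I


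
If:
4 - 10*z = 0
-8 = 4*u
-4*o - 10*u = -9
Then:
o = 29/4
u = -2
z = 2/5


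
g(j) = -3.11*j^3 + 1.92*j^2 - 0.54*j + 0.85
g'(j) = -9.33*j^2 + 3.84*j - 0.54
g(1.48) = -5.83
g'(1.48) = -15.29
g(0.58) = 0.58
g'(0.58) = -1.45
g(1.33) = -3.79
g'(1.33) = -11.94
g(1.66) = -8.98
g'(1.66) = -19.88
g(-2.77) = 83.18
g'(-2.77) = -82.76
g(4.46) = -239.27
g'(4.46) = -169.00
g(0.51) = 0.66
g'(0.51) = -1.01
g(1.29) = -3.33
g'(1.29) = -11.11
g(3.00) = -67.46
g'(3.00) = -72.99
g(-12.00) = 5657.89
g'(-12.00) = -1390.14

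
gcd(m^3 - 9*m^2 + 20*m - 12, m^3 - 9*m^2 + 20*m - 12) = m^3 - 9*m^2 + 20*m - 12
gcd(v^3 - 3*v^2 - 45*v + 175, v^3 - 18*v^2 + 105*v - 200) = v^2 - 10*v + 25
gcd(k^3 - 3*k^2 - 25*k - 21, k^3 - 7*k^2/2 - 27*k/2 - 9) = k + 1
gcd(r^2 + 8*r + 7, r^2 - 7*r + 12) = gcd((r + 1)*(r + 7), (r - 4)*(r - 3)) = 1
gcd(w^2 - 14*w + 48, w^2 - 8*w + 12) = w - 6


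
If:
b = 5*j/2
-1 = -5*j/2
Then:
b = 1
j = 2/5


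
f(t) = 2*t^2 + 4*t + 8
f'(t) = 4*t + 4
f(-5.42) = 45.07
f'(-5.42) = -17.68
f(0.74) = 12.06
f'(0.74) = 6.96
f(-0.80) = 6.08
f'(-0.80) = 0.80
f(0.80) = 12.48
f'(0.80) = 7.20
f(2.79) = 34.73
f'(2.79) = 15.16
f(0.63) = 11.31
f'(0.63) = 6.52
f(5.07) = 79.69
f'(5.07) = 24.28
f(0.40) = 9.92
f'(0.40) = 5.60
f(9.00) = 206.00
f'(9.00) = 40.00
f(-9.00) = 134.00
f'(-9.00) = -32.00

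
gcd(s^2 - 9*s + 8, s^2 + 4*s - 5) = s - 1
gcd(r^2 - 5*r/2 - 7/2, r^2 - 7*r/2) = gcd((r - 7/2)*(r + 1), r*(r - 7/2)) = r - 7/2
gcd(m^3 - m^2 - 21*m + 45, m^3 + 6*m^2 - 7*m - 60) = m^2 + 2*m - 15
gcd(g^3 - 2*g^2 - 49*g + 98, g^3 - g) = 1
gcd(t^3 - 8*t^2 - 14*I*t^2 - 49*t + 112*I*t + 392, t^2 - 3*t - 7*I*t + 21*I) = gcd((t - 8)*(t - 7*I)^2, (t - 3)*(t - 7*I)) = t - 7*I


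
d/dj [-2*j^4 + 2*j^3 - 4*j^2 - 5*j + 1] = -8*j^3 + 6*j^2 - 8*j - 5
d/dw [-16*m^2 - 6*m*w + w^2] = -6*m + 2*w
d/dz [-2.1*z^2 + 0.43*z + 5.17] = 0.43 - 4.2*z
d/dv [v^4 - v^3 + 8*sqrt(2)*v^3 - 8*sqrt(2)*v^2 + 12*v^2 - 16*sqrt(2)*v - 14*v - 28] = 4*v^3 - 3*v^2 + 24*sqrt(2)*v^2 - 16*sqrt(2)*v + 24*v - 16*sqrt(2) - 14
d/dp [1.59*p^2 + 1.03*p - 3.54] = 3.18*p + 1.03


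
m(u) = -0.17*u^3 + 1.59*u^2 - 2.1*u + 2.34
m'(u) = -0.51*u^2 + 3.18*u - 2.1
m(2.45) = 4.24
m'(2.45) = 2.63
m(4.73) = 9.99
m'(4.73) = 1.53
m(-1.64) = 10.81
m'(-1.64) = -8.69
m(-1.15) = 7.12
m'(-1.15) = -6.43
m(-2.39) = 18.76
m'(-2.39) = -12.61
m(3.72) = 7.78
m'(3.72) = 2.67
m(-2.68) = 22.66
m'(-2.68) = -14.29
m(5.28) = 10.56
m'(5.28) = 0.47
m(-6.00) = 108.90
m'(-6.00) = -39.54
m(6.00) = 10.26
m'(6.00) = -1.38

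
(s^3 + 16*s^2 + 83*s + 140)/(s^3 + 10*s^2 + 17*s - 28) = (s + 5)/(s - 1)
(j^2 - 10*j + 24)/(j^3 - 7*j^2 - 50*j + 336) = (j - 4)/(j^2 - j - 56)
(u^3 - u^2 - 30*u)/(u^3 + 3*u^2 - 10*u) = (u - 6)/(u - 2)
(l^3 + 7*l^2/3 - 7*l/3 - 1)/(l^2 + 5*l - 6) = (l^2 + 10*l/3 + 1)/(l + 6)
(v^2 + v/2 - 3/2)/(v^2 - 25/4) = 2*(2*v^2 + v - 3)/(4*v^2 - 25)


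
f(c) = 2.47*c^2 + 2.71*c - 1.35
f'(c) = 4.94*c + 2.71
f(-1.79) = 1.71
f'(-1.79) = -6.13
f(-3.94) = 26.32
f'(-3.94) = -16.75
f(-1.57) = 0.48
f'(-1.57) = -5.05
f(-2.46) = 6.93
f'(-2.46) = -9.44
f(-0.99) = -1.61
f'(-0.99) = -2.18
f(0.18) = -0.78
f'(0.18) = 3.60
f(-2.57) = 8.00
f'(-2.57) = -9.99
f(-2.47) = 7.03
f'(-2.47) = -9.49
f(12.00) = 386.85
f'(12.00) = 61.99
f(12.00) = 386.85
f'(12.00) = 61.99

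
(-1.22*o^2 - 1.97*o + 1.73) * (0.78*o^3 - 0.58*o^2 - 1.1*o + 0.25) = -0.9516*o^5 - 0.829*o^4 + 3.834*o^3 + 0.8586*o^2 - 2.3955*o + 0.4325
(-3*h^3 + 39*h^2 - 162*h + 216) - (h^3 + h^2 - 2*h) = -4*h^3 + 38*h^2 - 160*h + 216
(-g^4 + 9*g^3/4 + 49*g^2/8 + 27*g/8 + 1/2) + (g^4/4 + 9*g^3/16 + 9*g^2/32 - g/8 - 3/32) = -3*g^4/4 + 45*g^3/16 + 205*g^2/32 + 13*g/4 + 13/32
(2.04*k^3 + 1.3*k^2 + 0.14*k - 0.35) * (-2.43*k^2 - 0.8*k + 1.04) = -4.9572*k^5 - 4.791*k^4 + 0.7414*k^3 + 2.0905*k^2 + 0.4256*k - 0.364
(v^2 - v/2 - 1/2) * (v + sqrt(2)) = v^3 - v^2/2 + sqrt(2)*v^2 - sqrt(2)*v/2 - v/2 - sqrt(2)/2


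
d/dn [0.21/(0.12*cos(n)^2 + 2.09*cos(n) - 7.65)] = (0.0504*cos(n) + 0.4389)*sin(n)/(0.12*cos(n)^2 + 2.09*cos(n) - 7.65)^2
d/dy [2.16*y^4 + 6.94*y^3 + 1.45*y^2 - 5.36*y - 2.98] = 8.64*y^3 + 20.82*y^2 + 2.9*y - 5.36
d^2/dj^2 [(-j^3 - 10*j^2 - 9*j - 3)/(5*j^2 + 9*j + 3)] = 6*(53*j^3 + 48*j^2 - 9*j - 15)/(125*j^6 + 675*j^5 + 1440*j^4 + 1539*j^3 + 864*j^2 + 243*j + 27)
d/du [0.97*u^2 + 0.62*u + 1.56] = 1.94*u + 0.62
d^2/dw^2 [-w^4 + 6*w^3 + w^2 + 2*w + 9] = -12*w^2 + 36*w + 2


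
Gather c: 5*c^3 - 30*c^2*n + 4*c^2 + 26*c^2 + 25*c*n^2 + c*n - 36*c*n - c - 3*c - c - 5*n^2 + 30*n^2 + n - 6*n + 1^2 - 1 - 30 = 5*c^3 + c^2*(30 - 30*n) + c*(25*n^2 - 35*n - 5) + 25*n^2 - 5*n - 30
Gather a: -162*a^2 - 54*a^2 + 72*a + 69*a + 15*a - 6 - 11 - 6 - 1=-216*a^2 + 156*a - 24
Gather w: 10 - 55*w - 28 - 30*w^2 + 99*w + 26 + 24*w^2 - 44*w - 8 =-6*w^2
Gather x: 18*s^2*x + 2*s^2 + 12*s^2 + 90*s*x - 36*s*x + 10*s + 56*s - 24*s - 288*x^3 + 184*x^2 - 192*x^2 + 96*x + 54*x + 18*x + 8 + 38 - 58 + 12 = 14*s^2 + 42*s - 288*x^3 - 8*x^2 + x*(18*s^2 + 54*s + 168)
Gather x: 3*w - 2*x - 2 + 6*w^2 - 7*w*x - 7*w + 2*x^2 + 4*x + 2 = 6*w^2 - 4*w + 2*x^2 + x*(2 - 7*w)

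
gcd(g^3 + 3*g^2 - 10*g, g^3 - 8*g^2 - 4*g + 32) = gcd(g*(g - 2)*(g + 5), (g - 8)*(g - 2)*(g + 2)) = g - 2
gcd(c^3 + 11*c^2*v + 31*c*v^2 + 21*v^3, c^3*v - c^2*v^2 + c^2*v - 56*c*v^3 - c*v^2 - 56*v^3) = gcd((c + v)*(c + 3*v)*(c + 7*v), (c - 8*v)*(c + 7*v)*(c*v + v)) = c + 7*v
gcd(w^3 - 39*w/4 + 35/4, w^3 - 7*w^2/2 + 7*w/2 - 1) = w - 1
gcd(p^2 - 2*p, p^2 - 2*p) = p^2 - 2*p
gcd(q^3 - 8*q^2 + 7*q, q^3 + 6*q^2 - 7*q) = q^2 - q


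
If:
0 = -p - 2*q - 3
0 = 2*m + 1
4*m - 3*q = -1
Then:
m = -1/2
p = -7/3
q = -1/3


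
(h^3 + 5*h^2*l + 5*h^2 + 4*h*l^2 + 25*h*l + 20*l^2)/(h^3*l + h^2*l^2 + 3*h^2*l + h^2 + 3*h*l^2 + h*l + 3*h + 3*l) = (h^2 + 4*h*l + 5*h + 20*l)/(h^2*l + 3*h*l + h + 3)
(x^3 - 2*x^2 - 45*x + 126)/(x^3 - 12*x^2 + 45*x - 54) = (x + 7)/(x - 3)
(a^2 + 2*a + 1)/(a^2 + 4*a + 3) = (a + 1)/(a + 3)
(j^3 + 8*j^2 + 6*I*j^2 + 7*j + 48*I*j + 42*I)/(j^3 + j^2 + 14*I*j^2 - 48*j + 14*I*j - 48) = (j + 7)/(j + 8*I)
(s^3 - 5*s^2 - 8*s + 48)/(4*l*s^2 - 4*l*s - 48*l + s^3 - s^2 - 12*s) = (s - 4)/(4*l + s)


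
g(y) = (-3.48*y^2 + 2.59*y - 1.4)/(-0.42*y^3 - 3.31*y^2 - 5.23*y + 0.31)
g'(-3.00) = 12.61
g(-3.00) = 16.53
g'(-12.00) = -0.31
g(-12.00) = -1.71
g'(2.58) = 0.06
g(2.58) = 0.42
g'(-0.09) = -9.30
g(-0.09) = -2.20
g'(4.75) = -0.00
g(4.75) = 0.47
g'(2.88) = 0.04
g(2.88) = 0.44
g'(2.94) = 0.04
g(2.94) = 0.44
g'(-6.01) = -125.29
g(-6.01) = -42.47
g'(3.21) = 0.03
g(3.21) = 0.45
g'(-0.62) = 1.67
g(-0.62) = -1.82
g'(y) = (2.59 - 6.96*y)/(-0.42*y^3 - 3.31*y^2 - 5.23*y + 0.31) + (-3.48*y^2 + 2.59*y - 1.4)*(1.26*y^2 + 6.62*y + 5.23)/(-0.42*y^3 - 3.31*y^2 - 5.23*y + 0.31)^2 = (-1.4616*y^4 + 2.1756*y^3 + 25.0093*y^2 - 11.4256*y - 6.5191)/(0.1764*y^6 + 2.7804*y^5 + 15.3493*y^4 + 34.3622*y^3 + 25.3007*y^2 - 3.2426*y + 0.0961)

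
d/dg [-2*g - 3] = -2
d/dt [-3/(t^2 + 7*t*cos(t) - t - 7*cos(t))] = 3*(-7*t*sin(t) + 2*t + 7*sqrt(2)*sin(t + pi/4) - 1)/((t - 1)^2*(t + 7*cos(t))^2)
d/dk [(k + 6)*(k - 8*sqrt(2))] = 2*k - 8*sqrt(2) + 6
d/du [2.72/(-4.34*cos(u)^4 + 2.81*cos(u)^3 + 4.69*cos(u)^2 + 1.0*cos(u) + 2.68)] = (-47.2192*cos(u)^3 + 22.9296*cos(u)^2 + 25.5136*cos(u) + 2.72)*sin(u)/(-4.34*cos(u)^4 + 2.81*cos(u)^3 + 4.69*cos(u)^2 + 1.0*cos(u) + 2.68)^2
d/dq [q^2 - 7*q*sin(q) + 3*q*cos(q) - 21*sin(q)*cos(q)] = -3*q*sin(q) - 7*q*cos(q) + 2*q - 7*sin(q) + 3*cos(q) - 21*cos(2*q)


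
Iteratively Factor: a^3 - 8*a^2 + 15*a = (a - 5)*(a^2 - 3*a) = (a - 5)*(a - 3)*(a)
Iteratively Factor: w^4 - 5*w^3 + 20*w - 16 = (w + 2)*(w^3 - 7*w^2 + 14*w - 8) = (w - 4)*(w + 2)*(w^2 - 3*w + 2) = (w - 4)*(w - 1)*(w + 2)*(w - 2)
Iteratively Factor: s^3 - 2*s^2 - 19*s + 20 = (s - 5)*(s^2 + 3*s - 4) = (s - 5)*(s - 1)*(s + 4)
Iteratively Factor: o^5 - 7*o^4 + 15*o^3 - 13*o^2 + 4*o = (o - 1)*(o^4 - 6*o^3 + 9*o^2 - 4*o) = (o - 4)*(o - 1)*(o^3 - 2*o^2 + o) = (o - 4)*(o - 1)^2*(o^2 - o) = o*(o - 4)*(o - 1)^2*(o - 1)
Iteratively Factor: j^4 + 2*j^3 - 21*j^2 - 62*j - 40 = (j - 5)*(j^3 + 7*j^2 + 14*j + 8) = (j - 5)*(j + 2)*(j^2 + 5*j + 4) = (j - 5)*(j + 1)*(j + 2)*(j + 4)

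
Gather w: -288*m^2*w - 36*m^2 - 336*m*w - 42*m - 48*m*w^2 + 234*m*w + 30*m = -36*m^2 - 48*m*w^2 - 12*m + w*(-288*m^2 - 102*m)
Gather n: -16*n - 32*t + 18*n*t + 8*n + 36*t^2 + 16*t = n*(18*t - 8) + 36*t^2 - 16*t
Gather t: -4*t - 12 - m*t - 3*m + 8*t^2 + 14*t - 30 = -3*m + 8*t^2 + t*(10 - m) - 42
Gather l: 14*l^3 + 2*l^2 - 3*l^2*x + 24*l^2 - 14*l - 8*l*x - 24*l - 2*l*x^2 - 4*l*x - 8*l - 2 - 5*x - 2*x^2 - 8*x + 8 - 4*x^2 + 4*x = 14*l^3 + l^2*(26 - 3*x) + l*(-2*x^2 - 12*x - 46) - 6*x^2 - 9*x + 6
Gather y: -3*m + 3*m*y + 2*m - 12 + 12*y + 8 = -m + y*(3*m + 12) - 4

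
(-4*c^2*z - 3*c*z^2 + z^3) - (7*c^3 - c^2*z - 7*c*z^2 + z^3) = -7*c^3 - 3*c^2*z + 4*c*z^2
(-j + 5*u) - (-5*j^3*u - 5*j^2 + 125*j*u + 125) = 5*j^3*u + 5*j^2 - 125*j*u - j + 5*u - 125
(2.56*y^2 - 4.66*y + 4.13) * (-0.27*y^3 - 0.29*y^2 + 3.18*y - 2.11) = -0.6912*y^5 + 0.5158*y^4 + 8.3771*y^3 - 21.4181*y^2 + 22.966*y - 8.7143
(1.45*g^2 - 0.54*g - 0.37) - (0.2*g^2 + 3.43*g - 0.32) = 1.25*g^2 - 3.97*g - 0.05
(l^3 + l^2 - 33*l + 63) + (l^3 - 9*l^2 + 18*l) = 2*l^3 - 8*l^2 - 15*l + 63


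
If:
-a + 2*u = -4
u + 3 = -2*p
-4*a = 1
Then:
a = -1/4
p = -7/16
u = -17/8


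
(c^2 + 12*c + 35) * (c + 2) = c^3 + 14*c^2 + 59*c + 70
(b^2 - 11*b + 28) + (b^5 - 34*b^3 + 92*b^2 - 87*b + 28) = b^5 - 34*b^3 + 93*b^2 - 98*b + 56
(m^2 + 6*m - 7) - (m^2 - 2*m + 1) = 8*m - 8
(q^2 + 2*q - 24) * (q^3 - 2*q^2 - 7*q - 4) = q^5 - 35*q^3 + 30*q^2 + 160*q + 96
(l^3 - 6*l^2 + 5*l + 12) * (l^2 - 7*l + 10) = l^5 - 13*l^4 + 57*l^3 - 83*l^2 - 34*l + 120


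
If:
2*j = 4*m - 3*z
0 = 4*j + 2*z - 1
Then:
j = 1/4 - z/2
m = z/2 + 1/8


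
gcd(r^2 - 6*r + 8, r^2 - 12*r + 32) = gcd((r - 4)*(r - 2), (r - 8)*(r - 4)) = r - 4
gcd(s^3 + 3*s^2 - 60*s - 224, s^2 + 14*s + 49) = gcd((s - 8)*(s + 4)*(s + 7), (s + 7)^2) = s + 7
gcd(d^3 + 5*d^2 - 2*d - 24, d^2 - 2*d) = d - 2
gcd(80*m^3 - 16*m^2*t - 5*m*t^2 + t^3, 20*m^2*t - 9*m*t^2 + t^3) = 20*m^2 - 9*m*t + t^2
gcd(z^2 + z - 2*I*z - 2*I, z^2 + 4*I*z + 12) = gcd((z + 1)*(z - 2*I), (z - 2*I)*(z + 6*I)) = z - 2*I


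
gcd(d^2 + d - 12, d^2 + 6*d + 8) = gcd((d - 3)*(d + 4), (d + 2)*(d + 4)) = d + 4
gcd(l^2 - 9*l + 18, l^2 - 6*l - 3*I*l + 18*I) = l - 6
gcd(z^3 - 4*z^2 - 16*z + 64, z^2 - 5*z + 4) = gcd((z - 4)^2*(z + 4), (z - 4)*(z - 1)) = z - 4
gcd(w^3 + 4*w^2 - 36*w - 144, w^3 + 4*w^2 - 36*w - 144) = w^3 + 4*w^2 - 36*w - 144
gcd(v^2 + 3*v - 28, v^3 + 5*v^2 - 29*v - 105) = v + 7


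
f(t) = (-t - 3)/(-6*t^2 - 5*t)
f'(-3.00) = 0.03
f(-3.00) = 0.00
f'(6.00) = -0.00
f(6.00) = 0.04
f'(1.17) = -0.33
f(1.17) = 0.30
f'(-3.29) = 0.02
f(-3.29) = -0.01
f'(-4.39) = 0.00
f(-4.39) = -0.01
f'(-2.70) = 0.04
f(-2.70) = 0.01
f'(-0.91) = 73.00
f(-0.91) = 4.99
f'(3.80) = -0.02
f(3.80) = 0.06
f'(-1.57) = 0.56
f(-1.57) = 0.21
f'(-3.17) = 0.02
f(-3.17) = -0.00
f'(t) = (-t - 3)*(12*t + 5)/(-6*t^2 - 5*t)^2 - 1/(-6*t^2 - 5*t) = (t*(6*t + 5) - (t + 3)*(12*t + 5))/(t^2*(6*t + 5)^2)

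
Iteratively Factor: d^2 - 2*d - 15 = (d - 5)*(d + 3)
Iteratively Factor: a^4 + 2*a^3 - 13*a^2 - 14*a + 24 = (a + 2)*(a^3 - 13*a + 12) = (a + 2)*(a + 4)*(a^2 - 4*a + 3) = (a - 1)*(a + 2)*(a + 4)*(a - 3)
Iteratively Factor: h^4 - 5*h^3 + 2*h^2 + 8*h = (h - 4)*(h^3 - h^2 - 2*h) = h*(h - 4)*(h^2 - h - 2) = h*(h - 4)*(h + 1)*(h - 2)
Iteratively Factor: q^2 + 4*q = (q)*(q + 4)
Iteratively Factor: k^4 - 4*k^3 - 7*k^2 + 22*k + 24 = (k - 4)*(k^3 - 7*k - 6) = (k - 4)*(k - 3)*(k^2 + 3*k + 2) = (k - 4)*(k - 3)*(k + 2)*(k + 1)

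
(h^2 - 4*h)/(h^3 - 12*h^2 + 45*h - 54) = h*(h - 4)/(h^3 - 12*h^2 + 45*h - 54)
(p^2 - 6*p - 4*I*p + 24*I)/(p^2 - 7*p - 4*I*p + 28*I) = (p - 6)/(p - 7)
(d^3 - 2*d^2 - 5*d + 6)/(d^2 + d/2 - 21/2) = 2*(d^2 + d - 2)/(2*d + 7)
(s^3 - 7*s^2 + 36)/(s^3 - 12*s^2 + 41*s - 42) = (s^2 - 4*s - 12)/(s^2 - 9*s + 14)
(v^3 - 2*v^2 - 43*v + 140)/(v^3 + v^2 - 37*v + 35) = (v - 4)/(v - 1)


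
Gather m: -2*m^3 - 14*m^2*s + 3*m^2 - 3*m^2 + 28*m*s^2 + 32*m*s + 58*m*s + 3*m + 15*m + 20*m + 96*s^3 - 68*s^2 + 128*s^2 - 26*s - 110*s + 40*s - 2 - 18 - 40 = -2*m^3 - 14*m^2*s + m*(28*s^2 + 90*s + 38) + 96*s^3 + 60*s^2 - 96*s - 60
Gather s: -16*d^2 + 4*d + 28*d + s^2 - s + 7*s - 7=-16*d^2 + 32*d + s^2 + 6*s - 7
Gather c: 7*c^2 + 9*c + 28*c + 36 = 7*c^2 + 37*c + 36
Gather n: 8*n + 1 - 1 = 8*n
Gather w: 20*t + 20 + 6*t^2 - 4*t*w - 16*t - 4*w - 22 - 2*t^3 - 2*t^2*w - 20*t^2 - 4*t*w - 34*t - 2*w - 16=-2*t^3 - 14*t^2 - 30*t + w*(-2*t^2 - 8*t - 6) - 18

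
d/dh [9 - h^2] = -2*h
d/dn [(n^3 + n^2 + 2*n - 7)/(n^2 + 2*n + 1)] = (n^3 + 3*n^2 + 16)/(n^3 + 3*n^2 + 3*n + 1)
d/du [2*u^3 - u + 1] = 6*u^2 - 1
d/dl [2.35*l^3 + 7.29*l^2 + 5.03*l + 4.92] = 7.05*l^2 + 14.58*l + 5.03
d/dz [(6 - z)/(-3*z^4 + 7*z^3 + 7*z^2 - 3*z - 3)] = (3*z^4 - 7*z^3 - 7*z^2 + 3*z - (z - 6)*(12*z^3 - 21*z^2 - 14*z + 3) + 3)/(3*z^4 - 7*z^3 - 7*z^2 + 3*z + 3)^2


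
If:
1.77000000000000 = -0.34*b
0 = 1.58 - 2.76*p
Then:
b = -5.21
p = 0.57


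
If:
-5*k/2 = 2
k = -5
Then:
No Solution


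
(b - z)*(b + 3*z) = b^2 + 2*b*z - 3*z^2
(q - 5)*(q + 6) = q^2 + q - 30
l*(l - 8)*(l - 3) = l^3 - 11*l^2 + 24*l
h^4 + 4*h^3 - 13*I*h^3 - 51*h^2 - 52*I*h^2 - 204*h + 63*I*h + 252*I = (h + 4)*(h - 7*I)*(h - 3*I)^2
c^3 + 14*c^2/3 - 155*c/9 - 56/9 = (c - 8/3)*(c + 1/3)*(c + 7)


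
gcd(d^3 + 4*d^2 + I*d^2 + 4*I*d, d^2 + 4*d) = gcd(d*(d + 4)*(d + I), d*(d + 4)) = d^2 + 4*d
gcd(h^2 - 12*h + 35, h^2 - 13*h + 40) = h - 5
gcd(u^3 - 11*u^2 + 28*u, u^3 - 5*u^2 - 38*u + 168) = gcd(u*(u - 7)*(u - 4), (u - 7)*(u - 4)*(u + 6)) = u^2 - 11*u + 28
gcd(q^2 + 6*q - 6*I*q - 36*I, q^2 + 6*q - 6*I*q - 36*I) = q^2 + q*(6 - 6*I) - 36*I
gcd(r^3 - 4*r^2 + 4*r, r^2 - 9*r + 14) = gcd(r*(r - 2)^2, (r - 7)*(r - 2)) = r - 2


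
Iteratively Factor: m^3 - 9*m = (m)*(m^2 - 9) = m*(m + 3)*(m - 3)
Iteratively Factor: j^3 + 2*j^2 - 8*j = (j - 2)*(j^2 + 4*j) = (j - 2)*(j + 4)*(j)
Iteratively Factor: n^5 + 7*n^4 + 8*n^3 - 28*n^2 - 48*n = (n + 2)*(n^4 + 5*n^3 - 2*n^2 - 24*n) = (n - 2)*(n + 2)*(n^3 + 7*n^2 + 12*n) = (n - 2)*(n + 2)*(n + 4)*(n^2 + 3*n) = n*(n - 2)*(n + 2)*(n + 4)*(n + 3)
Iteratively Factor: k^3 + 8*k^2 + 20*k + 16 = (k + 4)*(k^2 + 4*k + 4) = (k + 2)*(k + 4)*(k + 2)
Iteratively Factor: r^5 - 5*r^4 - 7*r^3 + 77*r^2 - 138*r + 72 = (r - 3)*(r^4 - 2*r^3 - 13*r^2 + 38*r - 24) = (r - 3)*(r - 2)*(r^3 - 13*r + 12) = (r - 3)^2*(r - 2)*(r^2 + 3*r - 4) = (r - 3)^2*(r - 2)*(r - 1)*(r + 4)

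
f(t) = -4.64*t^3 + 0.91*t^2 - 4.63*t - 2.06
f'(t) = -13.92*t^2 + 1.82*t - 4.63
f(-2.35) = 74.06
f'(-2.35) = -85.78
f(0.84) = -8.06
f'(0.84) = -12.92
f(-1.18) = 12.29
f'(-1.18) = -26.16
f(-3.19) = 172.59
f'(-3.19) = -152.09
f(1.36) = -18.35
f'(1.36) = -27.90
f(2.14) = -53.27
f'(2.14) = -64.48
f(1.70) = -30.10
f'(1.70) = -41.76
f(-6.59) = 1395.90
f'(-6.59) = -621.14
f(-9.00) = 3495.88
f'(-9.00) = -1148.53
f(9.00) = -3352.58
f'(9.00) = -1115.77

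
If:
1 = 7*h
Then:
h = 1/7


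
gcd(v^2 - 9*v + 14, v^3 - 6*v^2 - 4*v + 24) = v - 2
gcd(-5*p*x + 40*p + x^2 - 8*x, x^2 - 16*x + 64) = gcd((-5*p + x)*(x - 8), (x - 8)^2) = x - 8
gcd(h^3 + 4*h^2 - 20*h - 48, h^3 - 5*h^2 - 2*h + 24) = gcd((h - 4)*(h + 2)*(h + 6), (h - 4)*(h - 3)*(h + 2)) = h^2 - 2*h - 8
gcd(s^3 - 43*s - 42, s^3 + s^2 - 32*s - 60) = 1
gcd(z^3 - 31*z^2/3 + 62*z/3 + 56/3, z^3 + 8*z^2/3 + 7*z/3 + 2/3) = z + 2/3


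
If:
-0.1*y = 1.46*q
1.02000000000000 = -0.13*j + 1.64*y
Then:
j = 12.6153846153846*y - 7.84615384615385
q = -0.0684931506849315*y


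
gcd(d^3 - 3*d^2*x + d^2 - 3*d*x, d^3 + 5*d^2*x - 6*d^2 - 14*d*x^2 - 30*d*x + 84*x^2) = 1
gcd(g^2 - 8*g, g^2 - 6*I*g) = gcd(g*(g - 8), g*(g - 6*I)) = g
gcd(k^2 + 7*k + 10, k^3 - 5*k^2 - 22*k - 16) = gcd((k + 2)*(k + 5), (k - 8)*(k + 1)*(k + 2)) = k + 2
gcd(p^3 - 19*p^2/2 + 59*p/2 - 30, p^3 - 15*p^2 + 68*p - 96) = p^2 - 7*p + 12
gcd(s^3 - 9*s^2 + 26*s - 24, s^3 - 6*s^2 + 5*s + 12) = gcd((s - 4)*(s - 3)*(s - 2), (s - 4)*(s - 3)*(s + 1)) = s^2 - 7*s + 12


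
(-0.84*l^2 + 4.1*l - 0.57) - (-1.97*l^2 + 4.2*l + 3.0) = 1.13*l^2 - 0.100000000000001*l - 3.57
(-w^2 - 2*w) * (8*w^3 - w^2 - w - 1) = -8*w^5 - 15*w^4 + 3*w^3 + 3*w^2 + 2*w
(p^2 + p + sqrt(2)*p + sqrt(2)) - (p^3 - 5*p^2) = -p^3 + 6*p^2 + p + sqrt(2)*p + sqrt(2)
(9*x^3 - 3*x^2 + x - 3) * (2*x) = 18*x^4 - 6*x^3 + 2*x^2 - 6*x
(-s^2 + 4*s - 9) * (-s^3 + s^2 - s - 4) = s^5 - 5*s^4 + 14*s^3 - 9*s^2 - 7*s + 36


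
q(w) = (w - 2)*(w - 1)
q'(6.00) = 9.00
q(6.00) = 20.00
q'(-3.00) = -9.00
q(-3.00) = 20.00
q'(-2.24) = -7.48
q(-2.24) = 13.74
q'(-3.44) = -9.88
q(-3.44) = 24.15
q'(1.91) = 0.82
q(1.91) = -0.08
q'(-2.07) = -7.14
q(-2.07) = 12.49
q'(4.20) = 5.40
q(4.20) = 7.04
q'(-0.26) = -3.52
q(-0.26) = 2.85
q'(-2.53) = -8.06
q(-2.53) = 15.99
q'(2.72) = 2.44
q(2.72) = 1.24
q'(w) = 2*w - 3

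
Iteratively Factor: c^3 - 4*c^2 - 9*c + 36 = (c - 4)*(c^2 - 9) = (c - 4)*(c + 3)*(c - 3)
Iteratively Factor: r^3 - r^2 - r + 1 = (r + 1)*(r^2 - 2*r + 1) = (r - 1)*(r + 1)*(r - 1)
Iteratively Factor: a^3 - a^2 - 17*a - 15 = (a + 1)*(a^2 - 2*a - 15) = (a + 1)*(a + 3)*(a - 5)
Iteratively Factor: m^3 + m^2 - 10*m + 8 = (m + 4)*(m^2 - 3*m + 2) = (m - 2)*(m + 4)*(m - 1)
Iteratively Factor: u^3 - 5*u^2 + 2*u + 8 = (u + 1)*(u^2 - 6*u + 8) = (u - 2)*(u + 1)*(u - 4)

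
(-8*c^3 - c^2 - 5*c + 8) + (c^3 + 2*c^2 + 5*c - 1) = -7*c^3 + c^2 + 7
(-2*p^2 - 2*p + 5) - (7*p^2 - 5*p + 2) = -9*p^2 + 3*p + 3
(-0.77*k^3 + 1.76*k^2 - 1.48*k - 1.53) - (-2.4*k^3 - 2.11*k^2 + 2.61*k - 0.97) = 1.63*k^3 + 3.87*k^2 - 4.09*k - 0.56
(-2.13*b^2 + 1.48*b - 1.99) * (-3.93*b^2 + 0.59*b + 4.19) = 8.3709*b^4 - 7.0731*b^3 - 0.230799999999999*b^2 + 5.0271*b - 8.3381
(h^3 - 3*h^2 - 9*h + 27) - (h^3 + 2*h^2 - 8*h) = -5*h^2 - h + 27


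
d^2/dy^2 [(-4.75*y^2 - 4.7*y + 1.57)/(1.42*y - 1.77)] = (-7.105427357601e-15*y^2 - 3.5527136788005e-15*y - 47.057014)/(2.863288*y^3 - 10.707084*y^2 + 13.346154*y - 5.545233)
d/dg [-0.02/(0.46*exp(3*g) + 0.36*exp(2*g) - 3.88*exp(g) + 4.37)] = (0.0276*exp(2*g) + 0.0144*exp(g) - 0.0776)*exp(g)/(0.46*exp(3*g) + 0.36*exp(2*g) - 3.88*exp(g) + 4.37)^2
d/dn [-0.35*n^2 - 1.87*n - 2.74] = -0.7*n - 1.87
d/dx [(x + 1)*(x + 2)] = 2*x + 3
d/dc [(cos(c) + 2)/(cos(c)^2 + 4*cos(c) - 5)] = (cos(c)^2 + 4*cos(c) + 13)*sin(c)/(cos(c)^2 + 4*cos(c) - 5)^2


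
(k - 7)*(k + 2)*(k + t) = k^3 + k^2*t - 5*k^2 - 5*k*t - 14*k - 14*t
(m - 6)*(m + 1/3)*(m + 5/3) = m^3 - 4*m^2 - 103*m/9 - 10/3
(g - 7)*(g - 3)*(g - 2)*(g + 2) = g^4 - 10*g^3 + 17*g^2 + 40*g - 84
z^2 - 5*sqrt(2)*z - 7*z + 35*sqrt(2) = (z - 7)*(z - 5*sqrt(2))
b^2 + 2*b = b*(b + 2)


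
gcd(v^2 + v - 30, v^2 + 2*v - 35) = v - 5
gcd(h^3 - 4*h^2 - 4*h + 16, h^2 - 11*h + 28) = h - 4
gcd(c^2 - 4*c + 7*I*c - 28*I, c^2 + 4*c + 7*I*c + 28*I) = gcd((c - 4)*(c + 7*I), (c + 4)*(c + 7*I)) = c + 7*I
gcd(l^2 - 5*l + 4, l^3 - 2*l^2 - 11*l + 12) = l^2 - 5*l + 4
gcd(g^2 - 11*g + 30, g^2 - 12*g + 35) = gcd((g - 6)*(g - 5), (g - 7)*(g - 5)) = g - 5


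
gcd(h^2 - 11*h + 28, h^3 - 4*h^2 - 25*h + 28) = h - 7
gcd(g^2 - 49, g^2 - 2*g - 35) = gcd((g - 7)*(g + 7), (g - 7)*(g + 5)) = g - 7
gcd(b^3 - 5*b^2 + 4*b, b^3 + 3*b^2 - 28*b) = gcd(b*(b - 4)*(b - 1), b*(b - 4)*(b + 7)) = b^2 - 4*b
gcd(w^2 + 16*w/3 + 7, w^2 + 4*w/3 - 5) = w + 3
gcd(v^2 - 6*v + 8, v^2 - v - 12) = v - 4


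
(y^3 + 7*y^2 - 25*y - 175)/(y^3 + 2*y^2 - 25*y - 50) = (y + 7)/(y + 2)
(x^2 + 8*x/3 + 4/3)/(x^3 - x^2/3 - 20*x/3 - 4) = 1/(x - 3)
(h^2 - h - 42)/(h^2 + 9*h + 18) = (h - 7)/(h + 3)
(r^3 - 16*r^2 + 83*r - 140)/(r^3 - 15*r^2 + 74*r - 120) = (r - 7)/(r - 6)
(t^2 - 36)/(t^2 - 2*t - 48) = (t - 6)/(t - 8)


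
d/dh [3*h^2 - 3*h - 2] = 6*h - 3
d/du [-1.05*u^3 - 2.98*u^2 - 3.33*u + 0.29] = -3.15*u^2 - 5.96*u - 3.33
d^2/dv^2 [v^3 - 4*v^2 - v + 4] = 6*v - 8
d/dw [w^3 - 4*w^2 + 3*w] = 3*w^2 - 8*w + 3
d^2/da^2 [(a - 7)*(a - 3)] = 2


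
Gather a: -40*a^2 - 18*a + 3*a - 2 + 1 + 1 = -40*a^2 - 15*a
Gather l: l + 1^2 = l + 1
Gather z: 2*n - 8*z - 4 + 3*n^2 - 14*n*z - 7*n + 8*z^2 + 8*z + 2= 3*n^2 - 14*n*z - 5*n + 8*z^2 - 2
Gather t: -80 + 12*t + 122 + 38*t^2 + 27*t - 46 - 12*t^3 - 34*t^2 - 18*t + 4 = -12*t^3 + 4*t^2 + 21*t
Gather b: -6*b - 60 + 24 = -6*b - 36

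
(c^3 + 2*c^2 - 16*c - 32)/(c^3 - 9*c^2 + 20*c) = (c^2 + 6*c + 8)/(c*(c - 5))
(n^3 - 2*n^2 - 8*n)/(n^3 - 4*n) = (n - 4)/(n - 2)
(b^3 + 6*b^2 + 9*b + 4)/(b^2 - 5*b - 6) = (b^2 + 5*b + 4)/(b - 6)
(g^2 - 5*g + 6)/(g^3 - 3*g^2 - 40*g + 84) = (g - 3)/(g^2 - g - 42)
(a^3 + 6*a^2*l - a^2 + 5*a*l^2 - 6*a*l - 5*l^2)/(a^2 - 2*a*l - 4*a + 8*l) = (a^3 + 6*a^2*l - a^2 + 5*a*l^2 - 6*a*l - 5*l^2)/(a^2 - 2*a*l - 4*a + 8*l)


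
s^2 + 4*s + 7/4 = (s + 1/2)*(s + 7/2)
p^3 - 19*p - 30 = (p - 5)*(p + 2)*(p + 3)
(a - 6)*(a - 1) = a^2 - 7*a + 6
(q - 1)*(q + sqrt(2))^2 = q^3 - q^2 + 2*sqrt(2)*q^2 - 2*sqrt(2)*q + 2*q - 2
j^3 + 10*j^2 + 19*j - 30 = (j - 1)*(j + 5)*(j + 6)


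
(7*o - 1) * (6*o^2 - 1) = 42*o^3 - 6*o^2 - 7*o + 1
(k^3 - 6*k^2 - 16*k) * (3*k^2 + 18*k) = 3*k^5 - 156*k^3 - 288*k^2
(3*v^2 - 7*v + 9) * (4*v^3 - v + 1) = 12*v^5 - 28*v^4 + 33*v^3 + 10*v^2 - 16*v + 9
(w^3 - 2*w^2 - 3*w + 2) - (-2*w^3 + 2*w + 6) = 3*w^3 - 2*w^2 - 5*w - 4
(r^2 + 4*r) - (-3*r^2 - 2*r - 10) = 4*r^2 + 6*r + 10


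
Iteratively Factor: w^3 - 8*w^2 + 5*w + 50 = (w - 5)*(w^2 - 3*w - 10) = (w - 5)^2*(w + 2)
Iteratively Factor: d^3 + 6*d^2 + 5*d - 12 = (d - 1)*(d^2 + 7*d + 12) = (d - 1)*(d + 4)*(d + 3)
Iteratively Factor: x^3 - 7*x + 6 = (x - 1)*(x^2 + x - 6) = (x - 2)*(x - 1)*(x + 3)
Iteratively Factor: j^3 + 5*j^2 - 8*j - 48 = (j - 3)*(j^2 + 8*j + 16) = (j - 3)*(j + 4)*(j + 4)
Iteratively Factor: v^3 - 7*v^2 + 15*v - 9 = (v - 3)*(v^2 - 4*v + 3) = (v - 3)^2*(v - 1)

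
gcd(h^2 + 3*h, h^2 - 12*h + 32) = 1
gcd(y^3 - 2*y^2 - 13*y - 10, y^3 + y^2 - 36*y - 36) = y + 1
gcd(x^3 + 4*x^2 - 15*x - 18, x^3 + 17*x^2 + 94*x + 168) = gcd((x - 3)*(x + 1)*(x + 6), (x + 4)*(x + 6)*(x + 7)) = x + 6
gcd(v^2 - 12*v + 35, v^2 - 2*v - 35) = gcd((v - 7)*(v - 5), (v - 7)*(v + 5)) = v - 7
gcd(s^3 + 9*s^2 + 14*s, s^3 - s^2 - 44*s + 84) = s + 7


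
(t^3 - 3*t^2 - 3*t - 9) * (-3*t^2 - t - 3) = -3*t^5 + 8*t^4 + 9*t^3 + 39*t^2 + 18*t + 27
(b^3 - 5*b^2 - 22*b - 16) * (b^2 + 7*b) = b^5 + 2*b^4 - 57*b^3 - 170*b^2 - 112*b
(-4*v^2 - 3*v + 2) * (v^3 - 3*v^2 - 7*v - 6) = -4*v^5 + 9*v^4 + 39*v^3 + 39*v^2 + 4*v - 12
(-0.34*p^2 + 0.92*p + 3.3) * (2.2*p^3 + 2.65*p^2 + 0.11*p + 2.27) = -0.748*p^5 + 1.123*p^4 + 9.6606*p^3 + 8.0744*p^2 + 2.4514*p + 7.491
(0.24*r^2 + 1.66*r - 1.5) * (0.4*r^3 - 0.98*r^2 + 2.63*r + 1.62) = 0.096*r^5 + 0.4288*r^4 - 1.5956*r^3 + 6.2246*r^2 - 1.2558*r - 2.43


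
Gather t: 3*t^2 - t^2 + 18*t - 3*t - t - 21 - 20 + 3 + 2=2*t^2 + 14*t - 36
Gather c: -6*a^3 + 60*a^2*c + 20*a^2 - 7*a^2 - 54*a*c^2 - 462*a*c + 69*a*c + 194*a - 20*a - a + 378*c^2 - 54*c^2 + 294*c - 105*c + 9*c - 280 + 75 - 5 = -6*a^3 + 13*a^2 + 173*a + c^2*(324 - 54*a) + c*(60*a^2 - 393*a + 198) - 210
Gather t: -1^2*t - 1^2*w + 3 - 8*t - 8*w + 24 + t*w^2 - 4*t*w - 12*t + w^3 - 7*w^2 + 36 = t*(w^2 - 4*w - 21) + w^3 - 7*w^2 - 9*w + 63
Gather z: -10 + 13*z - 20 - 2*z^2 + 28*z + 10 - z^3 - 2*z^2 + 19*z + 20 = -z^3 - 4*z^2 + 60*z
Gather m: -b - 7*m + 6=-b - 7*m + 6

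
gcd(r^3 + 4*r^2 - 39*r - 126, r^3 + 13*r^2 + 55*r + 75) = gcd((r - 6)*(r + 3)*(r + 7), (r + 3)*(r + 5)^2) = r + 3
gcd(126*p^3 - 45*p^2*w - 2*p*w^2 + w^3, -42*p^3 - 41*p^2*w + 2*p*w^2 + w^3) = 42*p^2 - p*w - w^2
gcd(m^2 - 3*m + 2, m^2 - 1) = m - 1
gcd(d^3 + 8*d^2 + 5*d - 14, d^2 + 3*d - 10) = 1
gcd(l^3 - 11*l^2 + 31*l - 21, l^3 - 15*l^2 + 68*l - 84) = l - 7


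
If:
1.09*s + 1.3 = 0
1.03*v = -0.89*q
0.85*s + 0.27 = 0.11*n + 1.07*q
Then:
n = 11.2574055158325*v - 6.76146788990826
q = -1.15730337078652*v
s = -1.19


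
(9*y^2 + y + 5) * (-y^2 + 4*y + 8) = -9*y^4 + 35*y^3 + 71*y^2 + 28*y + 40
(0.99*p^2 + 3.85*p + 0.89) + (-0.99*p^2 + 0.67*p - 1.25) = 4.52*p - 0.36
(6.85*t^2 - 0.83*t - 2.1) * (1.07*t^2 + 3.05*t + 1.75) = 7.3295*t^4 + 20.0044*t^3 + 7.209*t^2 - 7.8575*t - 3.675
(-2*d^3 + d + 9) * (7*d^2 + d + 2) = -14*d^5 - 2*d^4 + 3*d^3 + 64*d^2 + 11*d + 18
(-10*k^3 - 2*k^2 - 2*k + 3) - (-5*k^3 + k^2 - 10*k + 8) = -5*k^3 - 3*k^2 + 8*k - 5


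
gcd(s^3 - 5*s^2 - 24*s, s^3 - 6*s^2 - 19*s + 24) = s^2 - 5*s - 24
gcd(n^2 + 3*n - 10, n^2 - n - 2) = n - 2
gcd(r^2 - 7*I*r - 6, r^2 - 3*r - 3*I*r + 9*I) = 1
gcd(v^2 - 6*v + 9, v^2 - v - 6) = v - 3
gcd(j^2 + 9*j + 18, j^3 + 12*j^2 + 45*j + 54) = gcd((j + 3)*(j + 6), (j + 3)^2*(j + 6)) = j^2 + 9*j + 18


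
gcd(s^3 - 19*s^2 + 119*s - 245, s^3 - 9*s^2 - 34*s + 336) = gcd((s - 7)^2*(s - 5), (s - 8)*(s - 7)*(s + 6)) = s - 7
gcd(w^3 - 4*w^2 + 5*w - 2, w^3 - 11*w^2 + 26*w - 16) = w^2 - 3*w + 2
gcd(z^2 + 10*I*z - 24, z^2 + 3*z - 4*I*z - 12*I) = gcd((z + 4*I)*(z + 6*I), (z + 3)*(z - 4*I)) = 1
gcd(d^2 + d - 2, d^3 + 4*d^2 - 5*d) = d - 1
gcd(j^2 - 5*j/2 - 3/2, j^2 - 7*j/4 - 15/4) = j - 3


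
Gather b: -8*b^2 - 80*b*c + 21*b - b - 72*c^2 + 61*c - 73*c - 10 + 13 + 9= -8*b^2 + b*(20 - 80*c) - 72*c^2 - 12*c + 12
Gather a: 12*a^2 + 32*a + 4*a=12*a^2 + 36*a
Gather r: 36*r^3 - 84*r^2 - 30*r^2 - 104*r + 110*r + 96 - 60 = 36*r^3 - 114*r^2 + 6*r + 36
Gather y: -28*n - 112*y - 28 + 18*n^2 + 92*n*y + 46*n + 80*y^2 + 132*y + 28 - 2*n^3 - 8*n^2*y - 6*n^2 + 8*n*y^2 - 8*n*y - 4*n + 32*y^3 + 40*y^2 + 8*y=-2*n^3 + 12*n^2 + 14*n + 32*y^3 + y^2*(8*n + 120) + y*(-8*n^2 + 84*n + 28)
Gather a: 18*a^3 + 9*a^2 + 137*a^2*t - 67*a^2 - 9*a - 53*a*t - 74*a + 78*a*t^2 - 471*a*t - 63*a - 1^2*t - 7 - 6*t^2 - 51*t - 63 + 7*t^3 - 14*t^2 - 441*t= 18*a^3 + a^2*(137*t - 58) + a*(78*t^2 - 524*t - 146) + 7*t^3 - 20*t^2 - 493*t - 70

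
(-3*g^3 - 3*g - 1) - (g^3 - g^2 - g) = -4*g^3 + g^2 - 2*g - 1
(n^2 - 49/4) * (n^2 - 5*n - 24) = n^4 - 5*n^3 - 145*n^2/4 + 245*n/4 + 294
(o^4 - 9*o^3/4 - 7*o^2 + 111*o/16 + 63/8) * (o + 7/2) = o^5 + 5*o^4/4 - 119*o^3/8 - 281*o^2/16 + 1029*o/32 + 441/16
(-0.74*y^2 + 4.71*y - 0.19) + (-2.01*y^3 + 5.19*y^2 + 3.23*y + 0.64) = -2.01*y^3 + 4.45*y^2 + 7.94*y + 0.45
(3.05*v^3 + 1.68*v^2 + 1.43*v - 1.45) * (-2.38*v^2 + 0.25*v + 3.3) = -7.259*v^5 - 3.2359*v^4 + 7.0816*v^3 + 9.3525*v^2 + 4.3565*v - 4.785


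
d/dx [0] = 0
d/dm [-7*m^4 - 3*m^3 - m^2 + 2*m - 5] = -28*m^3 - 9*m^2 - 2*m + 2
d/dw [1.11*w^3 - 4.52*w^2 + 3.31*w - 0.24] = 3.33*w^2 - 9.04*w + 3.31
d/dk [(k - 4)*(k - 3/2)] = 2*k - 11/2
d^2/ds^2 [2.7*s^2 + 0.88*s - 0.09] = 5.40000000000000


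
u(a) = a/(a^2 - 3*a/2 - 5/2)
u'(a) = a*(3/2 - 2*a)/(a^2 - 3*a/2 - 5/2)^2 + 1/(a^2 - 3*a/2 - 5/2)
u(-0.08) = 0.03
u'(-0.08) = -0.44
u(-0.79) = 1.14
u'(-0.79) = -6.54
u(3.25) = 1.02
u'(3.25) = -1.29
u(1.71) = -0.80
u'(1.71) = -1.18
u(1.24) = -0.44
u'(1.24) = -0.51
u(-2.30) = -0.37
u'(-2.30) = -0.20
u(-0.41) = 0.24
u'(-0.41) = -0.91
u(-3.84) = -0.21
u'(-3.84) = -0.05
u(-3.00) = -0.27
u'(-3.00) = -0.10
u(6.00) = 0.24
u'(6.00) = -0.06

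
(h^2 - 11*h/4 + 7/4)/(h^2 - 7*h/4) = (h - 1)/h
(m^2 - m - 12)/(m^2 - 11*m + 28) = (m + 3)/(m - 7)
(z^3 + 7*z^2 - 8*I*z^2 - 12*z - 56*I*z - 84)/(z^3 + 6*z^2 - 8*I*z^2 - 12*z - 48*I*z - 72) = (z + 7)/(z + 6)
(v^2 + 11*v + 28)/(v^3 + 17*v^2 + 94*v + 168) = 1/(v + 6)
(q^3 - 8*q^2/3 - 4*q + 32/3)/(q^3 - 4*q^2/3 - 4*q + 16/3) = (3*q - 8)/(3*q - 4)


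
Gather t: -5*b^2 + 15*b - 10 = -5*b^2 + 15*b - 10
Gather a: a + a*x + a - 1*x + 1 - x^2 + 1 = a*(x + 2) - x^2 - x + 2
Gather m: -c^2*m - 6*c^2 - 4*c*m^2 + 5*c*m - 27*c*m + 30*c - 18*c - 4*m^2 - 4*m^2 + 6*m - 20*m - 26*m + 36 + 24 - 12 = -6*c^2 + 12*c + m^2*(-4*c - 8) + m*(-c^2 - 22*c - 40) + 48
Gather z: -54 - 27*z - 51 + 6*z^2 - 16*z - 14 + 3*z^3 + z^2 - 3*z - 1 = 3*z^3 + 7*z^2 - 46*z - 120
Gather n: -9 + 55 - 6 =40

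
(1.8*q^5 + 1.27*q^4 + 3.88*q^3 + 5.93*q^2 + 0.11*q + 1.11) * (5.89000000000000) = 10.602*q^5 + 7.4803*q^4 + 22.8532*q^3 + 34.9277*q^2 + 0.6479*q + 6.5379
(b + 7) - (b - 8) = 15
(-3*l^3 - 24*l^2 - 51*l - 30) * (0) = 0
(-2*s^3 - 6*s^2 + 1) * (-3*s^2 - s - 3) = 6*s^5 + 20*s^4 + 12*s^3 + 15*s^2 - s - 3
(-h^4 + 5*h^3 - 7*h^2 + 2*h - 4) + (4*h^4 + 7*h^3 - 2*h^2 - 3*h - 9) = 3*h^4 + 12*h^3 - 9*h^2 - h - 13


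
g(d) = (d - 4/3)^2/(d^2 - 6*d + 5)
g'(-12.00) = -0.01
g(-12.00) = 0.80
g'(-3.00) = -0.05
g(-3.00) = 0.59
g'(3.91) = -2.83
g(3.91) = -2.09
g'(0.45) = -0.07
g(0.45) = 0.31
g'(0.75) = 0.26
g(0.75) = 0.32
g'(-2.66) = -0.06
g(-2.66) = 0.57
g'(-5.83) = -0.03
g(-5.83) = 0.69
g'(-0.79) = -0.09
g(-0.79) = 0.44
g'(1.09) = 3.21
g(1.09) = -0.17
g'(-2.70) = -0.05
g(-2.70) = 0.57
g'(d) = (6 - 2*d)*(d - 4/3)^2/(d^2 - 6*d + 5)^2 + (2*d - 8/3)/(d^2 - 6*d + 5) = 2*(-15*d^2 + 29*d - 12)/(9*(d^4 - 12*d^3 + 46*d^2 - 60*d + 25))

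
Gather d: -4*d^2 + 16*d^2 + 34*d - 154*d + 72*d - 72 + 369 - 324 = 12*d^2 - 48*d - 27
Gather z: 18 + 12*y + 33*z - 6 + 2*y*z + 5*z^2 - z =12*y + 5*z^2 + z*(2*y + 32) + 12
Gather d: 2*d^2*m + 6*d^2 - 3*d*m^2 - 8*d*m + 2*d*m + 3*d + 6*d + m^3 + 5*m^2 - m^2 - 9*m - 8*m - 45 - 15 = d^2*(2*m + 6) + d*(-3*m^2 - 6*m + 9) + m^3 + 4*m^2 - 17*m - 60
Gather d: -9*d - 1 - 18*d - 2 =-27*d - 3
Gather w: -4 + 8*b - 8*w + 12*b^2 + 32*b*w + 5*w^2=12*b^2 + 8*b + 5*w^2 + w*(32*b - 8) - 4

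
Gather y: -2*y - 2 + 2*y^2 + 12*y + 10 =2*y^2 + 10*y + 8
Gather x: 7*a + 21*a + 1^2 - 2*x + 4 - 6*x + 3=28*a - 8*x + 8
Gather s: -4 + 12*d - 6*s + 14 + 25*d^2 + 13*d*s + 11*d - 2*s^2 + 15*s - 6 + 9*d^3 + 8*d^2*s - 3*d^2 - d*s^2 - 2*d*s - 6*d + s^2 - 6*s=9*d^3 + 22*d^2 + 17*d + s^2*(-d - 1) + s*(8*d^2 + 11*d + 3) + 4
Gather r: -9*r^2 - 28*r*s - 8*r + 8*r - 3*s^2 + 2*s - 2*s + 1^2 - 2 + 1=-9*r^2 - 28*r*s - 3*s^2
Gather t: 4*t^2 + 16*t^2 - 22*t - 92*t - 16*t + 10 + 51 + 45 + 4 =20*t^2 - 130*t + 110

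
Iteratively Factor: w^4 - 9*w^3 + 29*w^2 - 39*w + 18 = (w - 1)*(w^3 - 8*w^2 + 21*w - 18) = (w - 3)*(w - 1)*(w^2 - 5*w + 6) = (w - 3)^2*(w - 1)*(w - 2)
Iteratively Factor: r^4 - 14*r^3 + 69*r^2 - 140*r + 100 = (r - 5)*(r^3 - 9*r^2 + 24*r - 20) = (r - 5)*(r - 2)*(r^2 - 7*r + 10) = (r - 5)^2*(r - 2)*(r - 2)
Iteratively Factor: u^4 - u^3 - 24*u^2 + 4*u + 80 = (u + 4)*(u^3 - 5*u^2 - 4*u + 20) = (u - 2)*(u + 4)*(u^2 - 3*u - 10) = (u - 2)*(u + 2)*(u + 4)*(u - 5)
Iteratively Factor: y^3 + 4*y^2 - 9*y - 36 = (y + 3)*(y^2 + y - 12) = (y - 3)*(y + 3)*(y + 4)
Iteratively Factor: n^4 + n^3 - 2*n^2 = (n)*(n^3 + n^2 - 2*n) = n*(n + 2)*(n^2 - n) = n*(n - 1)*(n + 2)*(n)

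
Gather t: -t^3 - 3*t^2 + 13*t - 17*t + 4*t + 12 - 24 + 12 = -t^3 - 3*t^2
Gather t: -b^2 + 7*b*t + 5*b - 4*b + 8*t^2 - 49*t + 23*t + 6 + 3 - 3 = -b^2 + b + 8*t^2 + t*(7*b - 26) + 6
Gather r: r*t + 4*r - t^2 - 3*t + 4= r*(t + 4) - t^2 - 3*t + 4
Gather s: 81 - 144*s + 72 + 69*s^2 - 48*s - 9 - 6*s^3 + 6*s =-6*s^3 + 69*s^2 - 186*s + 144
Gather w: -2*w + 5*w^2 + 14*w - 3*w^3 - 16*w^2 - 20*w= -3*w^3 - 11*w^2 - 8*w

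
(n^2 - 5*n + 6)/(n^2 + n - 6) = (n - 3)/(n + 3)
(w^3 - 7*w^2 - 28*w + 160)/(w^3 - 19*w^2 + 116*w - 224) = (w + 5)/(w - 7)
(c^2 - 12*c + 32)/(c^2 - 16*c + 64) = (c - 4)/(c - 8)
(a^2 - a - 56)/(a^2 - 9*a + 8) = (a + 7)/(a - 1)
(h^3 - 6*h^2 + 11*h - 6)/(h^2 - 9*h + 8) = (h^2 - 5*h + 6)/(h - 8)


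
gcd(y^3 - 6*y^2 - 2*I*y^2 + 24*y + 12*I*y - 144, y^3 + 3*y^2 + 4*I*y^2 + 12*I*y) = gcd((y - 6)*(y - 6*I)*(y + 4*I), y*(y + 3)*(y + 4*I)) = y + 4*I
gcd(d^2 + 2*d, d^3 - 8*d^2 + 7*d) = d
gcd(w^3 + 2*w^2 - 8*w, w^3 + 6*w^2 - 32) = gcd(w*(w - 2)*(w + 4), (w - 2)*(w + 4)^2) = w^2 + 2*w - 8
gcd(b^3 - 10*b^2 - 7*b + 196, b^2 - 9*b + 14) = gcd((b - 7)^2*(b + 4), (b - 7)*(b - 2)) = b - 7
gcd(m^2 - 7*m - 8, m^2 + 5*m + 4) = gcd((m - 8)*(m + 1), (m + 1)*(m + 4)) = m + 1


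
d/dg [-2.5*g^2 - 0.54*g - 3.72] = -5.0*g - 0.54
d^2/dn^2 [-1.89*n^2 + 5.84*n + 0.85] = -3.78000000000000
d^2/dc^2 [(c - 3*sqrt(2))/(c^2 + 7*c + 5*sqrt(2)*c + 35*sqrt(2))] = 2*((c - 3*sqrt(2))*(2*c + 7 + 5*sqrt(2))^2 - (3*c + 2*sqrt(2) + 7)*(c^2 + 7*c + 5*sqrt(2)*c + 35*sqrt(2)))/(c^2 + 7*c + 5*sqrt(2)*c + 35*sqrt(2))^3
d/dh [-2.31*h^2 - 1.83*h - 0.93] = -4.62*h - 1.83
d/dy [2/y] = -2/y^2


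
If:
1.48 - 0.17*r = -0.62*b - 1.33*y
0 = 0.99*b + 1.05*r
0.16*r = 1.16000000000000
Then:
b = -7.69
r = 7.25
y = 3.40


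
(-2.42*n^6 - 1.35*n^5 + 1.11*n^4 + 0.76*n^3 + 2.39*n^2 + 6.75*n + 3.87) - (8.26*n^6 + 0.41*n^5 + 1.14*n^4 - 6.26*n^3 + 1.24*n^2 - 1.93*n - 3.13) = -10.68*n^6 - 1.76*n^5 - 0.0299999999999998*n^4 + 7.02*n^3 + 1.15*n^2 + 8.68*n + 7.0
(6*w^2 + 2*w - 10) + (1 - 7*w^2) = -w^2 + 2*w - 9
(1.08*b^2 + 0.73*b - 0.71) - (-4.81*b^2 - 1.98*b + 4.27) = 5.89*b^2 + 2.71*b - 4.98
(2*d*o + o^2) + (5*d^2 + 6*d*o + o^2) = 5*d^2 + 8*d*o + 2*o^2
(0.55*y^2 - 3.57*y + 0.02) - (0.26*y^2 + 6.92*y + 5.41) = 0.29*y^2 - 10.49*y - 5.39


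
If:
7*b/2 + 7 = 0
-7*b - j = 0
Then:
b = -2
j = 14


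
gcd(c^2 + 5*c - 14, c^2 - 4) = c - 2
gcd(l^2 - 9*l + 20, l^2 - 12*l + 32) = l - 4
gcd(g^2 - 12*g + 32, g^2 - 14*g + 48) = g - 8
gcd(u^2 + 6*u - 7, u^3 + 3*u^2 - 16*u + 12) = u - 1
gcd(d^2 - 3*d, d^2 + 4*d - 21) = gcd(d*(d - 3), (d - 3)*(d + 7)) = d - 3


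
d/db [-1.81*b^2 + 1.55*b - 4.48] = 1.55 - 3.62*b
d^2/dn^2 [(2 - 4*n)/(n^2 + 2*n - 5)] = 4*(-4*(n + 1)^2*(2*n - 1) + 3*(2*n + 1)*(n^2 + 2*n - 5))/(n^2 + 2*n - 5)^3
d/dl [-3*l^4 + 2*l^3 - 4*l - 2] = -12*l^3 + 6*l^2 - 4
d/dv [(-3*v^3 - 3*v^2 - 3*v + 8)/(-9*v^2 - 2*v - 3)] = (27*v^4 + 12*v^3 + 6*v^2 + 162*v + 25)/(81*v^4 + 36*v^3 + 58*v^2 + 12*v + 9)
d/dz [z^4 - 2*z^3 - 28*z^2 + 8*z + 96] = 4*z^3 - 6*z^2 - 56*z + 8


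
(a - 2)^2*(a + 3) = a^3 - a^2 - 8*a + 12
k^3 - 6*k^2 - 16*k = k*(k - 8)*(k + 2)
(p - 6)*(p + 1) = p^2 - 5*p - 6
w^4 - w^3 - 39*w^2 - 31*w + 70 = (w - 7)*(w - 1)*(w + 2)*(w + 5)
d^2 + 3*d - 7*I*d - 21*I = (d + 3)*(d - 7*I)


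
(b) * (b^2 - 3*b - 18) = b^3 - 3*b^2 - 18*b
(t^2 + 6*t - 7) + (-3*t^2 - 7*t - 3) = -2*t^2 - t - 10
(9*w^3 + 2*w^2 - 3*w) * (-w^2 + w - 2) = -9*w^5 + 7*w^4 - 13*w^3 - 7*w^2 + 6*w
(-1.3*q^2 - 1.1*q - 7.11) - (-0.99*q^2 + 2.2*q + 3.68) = -0.31*q^2 - 3.3*q - 10.79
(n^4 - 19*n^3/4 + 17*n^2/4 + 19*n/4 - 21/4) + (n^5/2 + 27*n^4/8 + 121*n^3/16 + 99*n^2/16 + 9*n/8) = n^5/2 + 35*n^4/8 + 45*n^3/16 + 167*n^2/16 + 47*n/8 - 21/4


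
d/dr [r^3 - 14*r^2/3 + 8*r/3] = 3*r^2 - 28*r/3 + 8/3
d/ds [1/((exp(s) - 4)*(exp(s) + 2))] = 2*(1 - exp(s))*exp(s)/(exp(4*s) - 4*exp(3*s) - 12*exp(2*s) + 32*exp(s) + 64)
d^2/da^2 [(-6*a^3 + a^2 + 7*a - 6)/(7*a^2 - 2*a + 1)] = 6*(125*a^3 - 289*a^2 + 29*a + 11)/(343*a^6 - 294*a^5 + 231*a^4 - 92*a^3 + 33*a^2 - 6*a + 1)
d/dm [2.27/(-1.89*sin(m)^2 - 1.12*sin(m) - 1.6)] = (8.5806*sin(m) + 2.5424)*cos(m)/(1.89*sin(m)^2 + 1.12*sin(m) + 1.6)^2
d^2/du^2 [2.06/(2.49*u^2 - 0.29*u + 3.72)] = (-25.544412*u^2 + 2.975052*u + 2.06*(4.98*u - 0.29)*(9.96*u - 0.58) - 38.162736)/(2.49*u^2 - 0.29*u + 3.72)^3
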